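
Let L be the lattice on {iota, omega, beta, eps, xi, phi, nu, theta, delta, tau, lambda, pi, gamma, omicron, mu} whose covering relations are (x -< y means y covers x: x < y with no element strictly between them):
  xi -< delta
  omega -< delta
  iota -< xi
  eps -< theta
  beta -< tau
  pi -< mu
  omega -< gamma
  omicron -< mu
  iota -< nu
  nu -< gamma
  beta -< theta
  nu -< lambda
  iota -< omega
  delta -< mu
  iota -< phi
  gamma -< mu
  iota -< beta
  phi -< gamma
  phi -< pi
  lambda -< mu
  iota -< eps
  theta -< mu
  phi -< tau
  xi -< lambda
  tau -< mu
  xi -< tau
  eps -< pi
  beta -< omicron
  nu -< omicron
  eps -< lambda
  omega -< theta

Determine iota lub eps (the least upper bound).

eps

Common upper bounds of {iota, eps}: eps, lambda, mu, pi, theta.
The least among these is eps.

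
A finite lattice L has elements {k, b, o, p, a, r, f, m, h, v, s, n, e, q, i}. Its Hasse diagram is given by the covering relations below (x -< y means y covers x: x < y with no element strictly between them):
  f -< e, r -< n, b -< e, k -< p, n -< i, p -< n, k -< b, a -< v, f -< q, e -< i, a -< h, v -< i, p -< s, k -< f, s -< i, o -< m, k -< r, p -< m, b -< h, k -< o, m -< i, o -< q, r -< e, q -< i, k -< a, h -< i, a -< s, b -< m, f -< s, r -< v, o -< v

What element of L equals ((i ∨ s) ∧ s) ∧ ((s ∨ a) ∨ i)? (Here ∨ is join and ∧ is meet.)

i ∨ s = i
i ∧ s = s
s ∨ a = s
s ∨ i = i
s ∧ i = s

s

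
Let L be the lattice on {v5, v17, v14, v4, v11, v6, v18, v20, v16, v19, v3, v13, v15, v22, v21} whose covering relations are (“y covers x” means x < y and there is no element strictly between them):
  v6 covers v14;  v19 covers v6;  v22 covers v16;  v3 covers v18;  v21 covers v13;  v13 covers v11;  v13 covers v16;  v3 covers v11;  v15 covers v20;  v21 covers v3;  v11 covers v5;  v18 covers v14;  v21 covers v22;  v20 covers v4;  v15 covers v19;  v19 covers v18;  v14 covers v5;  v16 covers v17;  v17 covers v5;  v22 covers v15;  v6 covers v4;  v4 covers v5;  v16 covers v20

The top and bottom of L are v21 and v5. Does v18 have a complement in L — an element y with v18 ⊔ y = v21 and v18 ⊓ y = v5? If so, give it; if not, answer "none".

v13

Need y with v18 ∨ y = v21 and v18 ∧ y = v5.
Checking each element gives: v13.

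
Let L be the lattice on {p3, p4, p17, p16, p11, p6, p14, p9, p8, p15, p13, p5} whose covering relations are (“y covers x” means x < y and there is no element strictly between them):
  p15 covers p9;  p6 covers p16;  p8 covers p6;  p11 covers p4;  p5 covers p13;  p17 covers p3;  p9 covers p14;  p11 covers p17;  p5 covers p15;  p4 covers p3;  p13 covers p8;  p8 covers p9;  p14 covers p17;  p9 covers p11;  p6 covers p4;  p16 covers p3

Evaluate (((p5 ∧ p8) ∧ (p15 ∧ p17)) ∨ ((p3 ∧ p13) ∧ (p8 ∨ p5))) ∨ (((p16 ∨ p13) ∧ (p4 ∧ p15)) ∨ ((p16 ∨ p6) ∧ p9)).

p5 ∧ p8 = p8
p15 ∧ p17 = p17
p8 ∧ p17 = p17
p3 ∧ p13 = p3
p8 ∨ p5 = p5
p3 ∧ p5 = p3
p17 ∨ p3 = p17
p16 ∨ p13 = p13
p4 ∧ p15 = p4
p13 ∧ p4 = p4
p16 ∨ p6 = p6
p6 ∧ p9 = p4
p4 ∨ p4 = p4
p17 ∨ p4 = p11

p11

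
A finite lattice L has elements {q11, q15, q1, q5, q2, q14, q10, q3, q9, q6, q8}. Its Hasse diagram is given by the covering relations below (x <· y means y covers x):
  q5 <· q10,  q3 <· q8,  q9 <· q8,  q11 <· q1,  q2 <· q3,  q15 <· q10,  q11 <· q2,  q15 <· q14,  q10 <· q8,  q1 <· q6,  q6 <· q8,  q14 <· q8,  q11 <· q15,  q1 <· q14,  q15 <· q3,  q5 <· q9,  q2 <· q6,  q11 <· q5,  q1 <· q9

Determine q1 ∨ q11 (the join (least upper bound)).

q1

Common upper bounds of {q1, q11}: q1, q14, q6, q8, q9.
The least among these is q1.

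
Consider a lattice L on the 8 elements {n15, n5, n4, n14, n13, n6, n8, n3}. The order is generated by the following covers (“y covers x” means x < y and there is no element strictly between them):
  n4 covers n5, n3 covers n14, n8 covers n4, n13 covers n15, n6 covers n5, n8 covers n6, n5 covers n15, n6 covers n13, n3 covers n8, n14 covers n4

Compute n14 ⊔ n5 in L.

n14

n14 ∨ n5 = n14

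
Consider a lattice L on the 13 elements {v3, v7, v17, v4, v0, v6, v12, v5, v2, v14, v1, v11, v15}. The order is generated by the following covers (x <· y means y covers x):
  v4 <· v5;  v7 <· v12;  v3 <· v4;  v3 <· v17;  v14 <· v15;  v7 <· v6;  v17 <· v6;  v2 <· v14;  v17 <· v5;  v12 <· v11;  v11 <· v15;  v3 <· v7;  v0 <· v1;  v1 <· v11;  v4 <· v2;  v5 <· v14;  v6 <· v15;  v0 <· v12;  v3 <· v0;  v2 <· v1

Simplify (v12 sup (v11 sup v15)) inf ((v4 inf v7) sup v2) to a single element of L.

v2

v11 ∨ v15 = v15
v12 ∨ v15 = v15
v4 ∧ v7 = v3
v3 ∨ v2 = v2
v15 ∧ v2 = v2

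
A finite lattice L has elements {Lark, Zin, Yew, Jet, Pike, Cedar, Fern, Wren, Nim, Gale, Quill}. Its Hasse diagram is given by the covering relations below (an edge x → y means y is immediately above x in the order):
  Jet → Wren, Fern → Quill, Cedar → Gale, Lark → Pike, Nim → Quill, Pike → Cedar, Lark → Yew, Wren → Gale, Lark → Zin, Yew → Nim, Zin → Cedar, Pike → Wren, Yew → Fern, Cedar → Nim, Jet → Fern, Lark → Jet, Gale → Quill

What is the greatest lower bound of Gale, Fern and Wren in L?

Common lower bounds of {Gale, Fern, Wren}: Jet, Lark.
The greatest among these is Jet.

Jet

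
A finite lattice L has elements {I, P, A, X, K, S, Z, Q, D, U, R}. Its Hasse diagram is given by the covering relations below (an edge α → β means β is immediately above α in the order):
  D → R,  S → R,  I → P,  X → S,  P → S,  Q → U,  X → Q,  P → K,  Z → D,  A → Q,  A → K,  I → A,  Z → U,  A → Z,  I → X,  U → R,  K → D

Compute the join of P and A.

K

Common upper bounds of {P, A}: D, K, R.
The least among these is K.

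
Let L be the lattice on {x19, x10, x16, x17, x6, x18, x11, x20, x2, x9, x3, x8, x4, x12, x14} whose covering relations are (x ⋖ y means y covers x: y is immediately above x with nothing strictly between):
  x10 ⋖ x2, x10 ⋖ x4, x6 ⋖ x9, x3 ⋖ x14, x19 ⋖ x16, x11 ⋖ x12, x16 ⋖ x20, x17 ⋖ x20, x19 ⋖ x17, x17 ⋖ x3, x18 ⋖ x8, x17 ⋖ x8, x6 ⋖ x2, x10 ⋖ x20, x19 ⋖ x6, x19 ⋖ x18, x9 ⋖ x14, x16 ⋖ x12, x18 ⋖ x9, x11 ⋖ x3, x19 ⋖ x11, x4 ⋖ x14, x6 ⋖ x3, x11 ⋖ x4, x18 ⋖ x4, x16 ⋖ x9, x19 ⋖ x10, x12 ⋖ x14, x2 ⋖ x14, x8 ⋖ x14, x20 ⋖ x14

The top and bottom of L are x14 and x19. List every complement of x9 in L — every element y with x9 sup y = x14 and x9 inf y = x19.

x10, x11, x17

Need y with x9 ∨ y = x14 and x9 ∧ y = x19.
Checking each element gives: x10, x11, x17.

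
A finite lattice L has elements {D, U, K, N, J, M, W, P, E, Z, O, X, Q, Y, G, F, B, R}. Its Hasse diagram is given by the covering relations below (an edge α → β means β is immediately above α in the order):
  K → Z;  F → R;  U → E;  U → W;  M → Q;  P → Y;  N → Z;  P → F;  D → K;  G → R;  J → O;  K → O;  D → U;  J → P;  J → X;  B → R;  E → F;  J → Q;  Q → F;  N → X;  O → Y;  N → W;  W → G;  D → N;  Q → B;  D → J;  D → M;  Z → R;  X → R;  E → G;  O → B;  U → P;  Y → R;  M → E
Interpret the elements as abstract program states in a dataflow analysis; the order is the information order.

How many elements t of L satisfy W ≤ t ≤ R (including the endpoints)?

3

The interval [W, R] = {G, R, W}, which has 3 elements.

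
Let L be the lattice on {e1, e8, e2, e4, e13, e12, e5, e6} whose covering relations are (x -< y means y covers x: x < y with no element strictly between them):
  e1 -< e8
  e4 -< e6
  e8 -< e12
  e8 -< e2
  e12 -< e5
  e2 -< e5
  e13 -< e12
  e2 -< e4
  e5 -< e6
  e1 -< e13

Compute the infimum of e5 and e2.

e2

Common lower bounds of {e5, e2}: e1, e2, e8.
The greatest among these is e2.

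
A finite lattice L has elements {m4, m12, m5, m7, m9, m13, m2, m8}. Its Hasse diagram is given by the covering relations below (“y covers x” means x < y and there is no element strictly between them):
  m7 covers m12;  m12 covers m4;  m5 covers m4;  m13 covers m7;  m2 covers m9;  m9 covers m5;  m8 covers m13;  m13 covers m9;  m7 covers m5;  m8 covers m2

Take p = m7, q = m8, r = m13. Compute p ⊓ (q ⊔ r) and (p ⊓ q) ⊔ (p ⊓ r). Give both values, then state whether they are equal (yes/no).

q ⊔ r = m8, so p ⊓ (q ⊔ r) = m7 ⊓ m8 = m7.
p ⊓ q = m7 and p ⊓ r = m7, so (p ⊓ q) ⊔ (p ⊓ r) = m7 ⊔ m7 = m7.
Equal: yes.

m7; m7; yes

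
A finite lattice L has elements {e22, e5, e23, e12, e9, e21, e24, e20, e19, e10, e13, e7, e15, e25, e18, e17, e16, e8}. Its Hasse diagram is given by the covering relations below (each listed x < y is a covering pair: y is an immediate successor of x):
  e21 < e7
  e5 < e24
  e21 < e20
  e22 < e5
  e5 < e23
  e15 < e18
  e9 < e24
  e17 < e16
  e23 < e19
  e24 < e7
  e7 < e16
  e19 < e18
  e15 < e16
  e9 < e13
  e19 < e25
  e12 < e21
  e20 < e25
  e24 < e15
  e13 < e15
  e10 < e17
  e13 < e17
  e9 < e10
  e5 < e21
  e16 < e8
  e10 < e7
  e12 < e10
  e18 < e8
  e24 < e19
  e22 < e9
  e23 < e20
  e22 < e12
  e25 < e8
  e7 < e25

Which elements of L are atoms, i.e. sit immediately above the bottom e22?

The atoms are exactly the elements that cover e22: e12, e5, e9.

e12, e5, e9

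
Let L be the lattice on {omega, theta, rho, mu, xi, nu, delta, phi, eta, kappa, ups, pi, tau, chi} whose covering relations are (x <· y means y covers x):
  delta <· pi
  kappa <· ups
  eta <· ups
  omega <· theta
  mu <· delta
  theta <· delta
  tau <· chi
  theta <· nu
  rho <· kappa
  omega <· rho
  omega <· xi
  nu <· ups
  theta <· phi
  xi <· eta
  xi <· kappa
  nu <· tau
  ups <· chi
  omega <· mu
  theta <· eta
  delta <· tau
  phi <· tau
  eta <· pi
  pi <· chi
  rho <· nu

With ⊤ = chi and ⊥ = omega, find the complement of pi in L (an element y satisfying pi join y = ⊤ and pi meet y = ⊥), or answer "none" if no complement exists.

Need y with pi ∨ y = chi and pi ∧ y = omega.
Checking each element gives: rho.

rho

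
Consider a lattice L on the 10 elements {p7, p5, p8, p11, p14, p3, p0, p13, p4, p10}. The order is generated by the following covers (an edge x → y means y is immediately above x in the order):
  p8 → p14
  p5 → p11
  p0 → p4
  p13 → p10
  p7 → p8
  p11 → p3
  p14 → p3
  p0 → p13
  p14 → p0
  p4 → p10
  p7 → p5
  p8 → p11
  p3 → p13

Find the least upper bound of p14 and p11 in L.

Common upper bounds of {p14, p11}: p10, p13, p3.
The least among these is p3.

p3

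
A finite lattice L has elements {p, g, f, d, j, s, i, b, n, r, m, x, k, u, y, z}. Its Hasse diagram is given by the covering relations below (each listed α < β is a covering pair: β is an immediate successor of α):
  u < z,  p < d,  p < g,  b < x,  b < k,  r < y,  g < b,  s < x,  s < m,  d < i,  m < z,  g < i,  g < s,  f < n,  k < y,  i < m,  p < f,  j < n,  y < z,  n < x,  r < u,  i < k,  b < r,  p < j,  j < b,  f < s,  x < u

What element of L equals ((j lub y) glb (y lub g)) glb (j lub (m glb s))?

j ∨ y = y
y ∨ g = y
y ∧ y = y
m ∧ s = s
j ∨ s = x
y ∧ x = b

b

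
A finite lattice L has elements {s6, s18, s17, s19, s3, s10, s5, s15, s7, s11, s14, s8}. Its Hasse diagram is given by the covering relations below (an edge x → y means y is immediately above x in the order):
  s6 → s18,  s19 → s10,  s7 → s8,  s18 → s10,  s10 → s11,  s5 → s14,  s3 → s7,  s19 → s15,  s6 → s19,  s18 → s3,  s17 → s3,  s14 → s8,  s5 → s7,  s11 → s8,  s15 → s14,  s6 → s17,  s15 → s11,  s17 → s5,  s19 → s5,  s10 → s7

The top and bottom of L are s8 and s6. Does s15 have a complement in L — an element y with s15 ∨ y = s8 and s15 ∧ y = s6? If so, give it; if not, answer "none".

s3

Need y with s15 ∨ y = s8 and s15 ∧ y = s6.
Checking each element gives: s3.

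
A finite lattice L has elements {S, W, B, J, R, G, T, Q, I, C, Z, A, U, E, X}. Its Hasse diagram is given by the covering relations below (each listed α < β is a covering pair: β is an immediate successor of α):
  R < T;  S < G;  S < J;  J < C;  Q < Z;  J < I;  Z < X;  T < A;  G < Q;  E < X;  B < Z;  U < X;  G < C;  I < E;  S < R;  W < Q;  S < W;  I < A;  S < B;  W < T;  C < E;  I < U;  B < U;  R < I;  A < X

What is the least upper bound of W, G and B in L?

Z

Common upper bounds of {W, G, B}: X, Z.
The least among these is Z.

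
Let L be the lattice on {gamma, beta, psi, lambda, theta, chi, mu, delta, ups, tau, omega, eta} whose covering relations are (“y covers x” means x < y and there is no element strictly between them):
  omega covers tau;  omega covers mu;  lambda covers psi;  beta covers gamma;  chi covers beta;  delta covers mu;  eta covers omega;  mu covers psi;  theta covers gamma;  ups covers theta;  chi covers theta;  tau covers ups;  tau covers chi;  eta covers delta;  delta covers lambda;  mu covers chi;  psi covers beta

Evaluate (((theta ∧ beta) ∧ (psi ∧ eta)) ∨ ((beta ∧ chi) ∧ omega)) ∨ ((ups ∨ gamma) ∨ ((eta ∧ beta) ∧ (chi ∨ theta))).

theta ∧ beta = gamma
psi ∧ eta = psi
gamma ∧ psi = gamma
beta ∧ chi = beta
beta ∧ omega = beta
gamma ∨ beta = beta
ups ∨ gamma = ups
eta ∧ beta = beta
chi ∨ theta = chi
beta ∧ chi = beta
ups ∨ beta = tau
beta ∨ tau = tau

tau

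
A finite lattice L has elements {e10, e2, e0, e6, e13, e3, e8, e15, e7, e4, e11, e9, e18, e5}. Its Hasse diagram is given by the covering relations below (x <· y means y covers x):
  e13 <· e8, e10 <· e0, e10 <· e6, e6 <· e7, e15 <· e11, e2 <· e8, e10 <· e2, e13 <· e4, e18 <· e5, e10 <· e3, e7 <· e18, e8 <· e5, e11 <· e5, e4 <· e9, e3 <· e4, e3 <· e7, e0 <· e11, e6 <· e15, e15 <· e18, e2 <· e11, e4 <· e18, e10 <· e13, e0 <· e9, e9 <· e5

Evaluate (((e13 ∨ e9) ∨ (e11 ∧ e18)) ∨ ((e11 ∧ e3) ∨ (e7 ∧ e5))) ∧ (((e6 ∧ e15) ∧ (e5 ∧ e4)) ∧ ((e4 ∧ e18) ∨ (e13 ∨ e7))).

e13 ∨ e9 = e9
e11 ∧ e18 = e15
e9 ∨ e15 = e5
e11 ∧ e3 = e10
e7 ∧ e5 = e7
e10 ∨ e7 = e7
e5 ∨ e7 = e5
e6 ∧ e15 = e6
e5 ∧ e4 = e4
e6 ∧ e4 = e10
e4 ∧ e18 = e4
e13 ∨ e7 = e18
e4 ∨ e18 = e18
e10 ∧ e18 = e10
e5 ∧ e10 = e10

e10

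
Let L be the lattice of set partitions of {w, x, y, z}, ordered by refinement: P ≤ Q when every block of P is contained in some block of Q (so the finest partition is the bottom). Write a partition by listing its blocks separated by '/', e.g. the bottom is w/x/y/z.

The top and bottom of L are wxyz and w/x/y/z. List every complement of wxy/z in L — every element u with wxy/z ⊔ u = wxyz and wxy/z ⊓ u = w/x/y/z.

w/x/yz, w/xz/y, wz/x/y

Need u with wxy/z ∨ u = wxyz and wxy/z ∧ u = w/x/y/z.
Checking each element gives: w/x/yz, w/xz/y, wz/x/y.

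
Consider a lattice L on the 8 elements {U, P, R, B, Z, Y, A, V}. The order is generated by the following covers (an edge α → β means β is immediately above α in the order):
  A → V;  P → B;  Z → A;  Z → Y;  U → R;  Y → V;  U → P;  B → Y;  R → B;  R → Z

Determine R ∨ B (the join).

Common upper bounds of {R, B}: B, V, Y.
The least among these is B.

B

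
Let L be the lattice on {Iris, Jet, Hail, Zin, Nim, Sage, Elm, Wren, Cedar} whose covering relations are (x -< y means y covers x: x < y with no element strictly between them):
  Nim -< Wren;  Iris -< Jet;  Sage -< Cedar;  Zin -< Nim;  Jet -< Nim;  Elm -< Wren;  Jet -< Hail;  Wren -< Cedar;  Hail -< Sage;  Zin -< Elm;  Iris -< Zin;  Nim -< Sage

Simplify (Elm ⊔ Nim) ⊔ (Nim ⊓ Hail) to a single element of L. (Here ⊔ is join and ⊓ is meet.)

Wren

Elm ∨ Nim = Wren
Nim ∧ Hail = Jet
Wren ∨ Jet = Wren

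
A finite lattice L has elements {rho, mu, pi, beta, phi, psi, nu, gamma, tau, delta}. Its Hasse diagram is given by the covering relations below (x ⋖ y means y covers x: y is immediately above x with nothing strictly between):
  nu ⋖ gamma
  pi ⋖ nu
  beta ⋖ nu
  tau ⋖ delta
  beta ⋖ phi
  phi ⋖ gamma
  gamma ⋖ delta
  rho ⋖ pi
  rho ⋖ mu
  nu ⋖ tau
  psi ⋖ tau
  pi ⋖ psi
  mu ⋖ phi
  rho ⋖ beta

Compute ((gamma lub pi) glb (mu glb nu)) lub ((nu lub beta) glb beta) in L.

gamma ∨ pi = gamma
mu ∧ nu = rho
gamma ∧ rho = rho
nu ∨ beta = nu
nu ∧ beta = beta
rho ∨ beta = beta

beta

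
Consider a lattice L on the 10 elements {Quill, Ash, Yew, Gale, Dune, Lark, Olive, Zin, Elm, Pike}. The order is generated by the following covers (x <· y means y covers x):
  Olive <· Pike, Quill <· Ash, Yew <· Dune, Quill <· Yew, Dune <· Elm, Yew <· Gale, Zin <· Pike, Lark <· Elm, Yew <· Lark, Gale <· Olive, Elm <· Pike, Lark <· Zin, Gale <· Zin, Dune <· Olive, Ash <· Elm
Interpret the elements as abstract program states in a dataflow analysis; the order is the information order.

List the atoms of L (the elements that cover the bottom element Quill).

The atoms are exactly the elements that cover Quill: Ash, Yew.

Ash, Yew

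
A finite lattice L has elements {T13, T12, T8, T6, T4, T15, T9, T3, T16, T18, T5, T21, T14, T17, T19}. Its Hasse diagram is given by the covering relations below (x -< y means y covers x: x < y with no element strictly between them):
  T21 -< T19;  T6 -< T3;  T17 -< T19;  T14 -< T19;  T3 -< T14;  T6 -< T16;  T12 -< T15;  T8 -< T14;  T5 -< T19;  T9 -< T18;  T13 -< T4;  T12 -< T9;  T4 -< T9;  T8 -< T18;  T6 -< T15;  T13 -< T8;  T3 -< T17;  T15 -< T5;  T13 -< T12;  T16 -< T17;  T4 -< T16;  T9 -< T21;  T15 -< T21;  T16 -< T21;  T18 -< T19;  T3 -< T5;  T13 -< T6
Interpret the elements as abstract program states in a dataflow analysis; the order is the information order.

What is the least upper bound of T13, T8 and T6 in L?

T14

Common upper bounds of {T13, T8, T6}: T14, T19.
The least among these is T14.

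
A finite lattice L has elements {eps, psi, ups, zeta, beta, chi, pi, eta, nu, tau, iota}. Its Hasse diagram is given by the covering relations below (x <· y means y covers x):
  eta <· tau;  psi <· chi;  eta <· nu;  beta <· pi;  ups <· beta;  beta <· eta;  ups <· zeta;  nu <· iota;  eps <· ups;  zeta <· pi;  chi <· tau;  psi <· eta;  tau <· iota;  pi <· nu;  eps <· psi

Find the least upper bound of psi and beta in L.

Common upper bounds of {psi, beta}: eta, iota, nu, tau.
The least among these is eta.

eta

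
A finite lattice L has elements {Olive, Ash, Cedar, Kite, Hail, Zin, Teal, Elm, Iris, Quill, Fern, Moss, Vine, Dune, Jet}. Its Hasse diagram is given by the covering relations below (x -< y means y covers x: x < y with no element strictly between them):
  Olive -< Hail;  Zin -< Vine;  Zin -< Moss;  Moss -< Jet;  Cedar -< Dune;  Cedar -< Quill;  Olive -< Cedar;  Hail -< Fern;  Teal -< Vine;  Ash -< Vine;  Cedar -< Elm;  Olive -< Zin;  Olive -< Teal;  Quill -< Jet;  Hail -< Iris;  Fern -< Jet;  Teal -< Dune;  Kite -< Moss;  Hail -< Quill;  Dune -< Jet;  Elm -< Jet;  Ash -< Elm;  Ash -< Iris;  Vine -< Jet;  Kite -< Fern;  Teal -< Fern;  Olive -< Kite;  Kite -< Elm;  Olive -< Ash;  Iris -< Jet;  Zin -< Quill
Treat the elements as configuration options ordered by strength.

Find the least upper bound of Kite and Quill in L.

Common upper bounds of {Kite, Quill}: Jet.
The least among these is Jet.

Jet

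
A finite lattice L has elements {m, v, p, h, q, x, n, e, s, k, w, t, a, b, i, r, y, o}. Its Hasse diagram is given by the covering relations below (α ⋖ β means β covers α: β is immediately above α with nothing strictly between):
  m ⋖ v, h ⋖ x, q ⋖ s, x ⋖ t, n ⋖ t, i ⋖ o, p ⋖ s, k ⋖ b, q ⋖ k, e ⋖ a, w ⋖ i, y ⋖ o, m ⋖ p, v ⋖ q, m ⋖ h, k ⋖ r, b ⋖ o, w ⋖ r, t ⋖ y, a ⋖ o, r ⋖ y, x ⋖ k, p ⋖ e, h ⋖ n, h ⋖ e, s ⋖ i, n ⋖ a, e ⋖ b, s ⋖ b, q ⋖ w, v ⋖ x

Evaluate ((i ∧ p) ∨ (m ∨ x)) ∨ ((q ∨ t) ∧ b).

b

i ∧ p = p
m ∨ x = x
p ∨ x = b
q ∨ t = y
y ∧ b = k
b ∨ k = b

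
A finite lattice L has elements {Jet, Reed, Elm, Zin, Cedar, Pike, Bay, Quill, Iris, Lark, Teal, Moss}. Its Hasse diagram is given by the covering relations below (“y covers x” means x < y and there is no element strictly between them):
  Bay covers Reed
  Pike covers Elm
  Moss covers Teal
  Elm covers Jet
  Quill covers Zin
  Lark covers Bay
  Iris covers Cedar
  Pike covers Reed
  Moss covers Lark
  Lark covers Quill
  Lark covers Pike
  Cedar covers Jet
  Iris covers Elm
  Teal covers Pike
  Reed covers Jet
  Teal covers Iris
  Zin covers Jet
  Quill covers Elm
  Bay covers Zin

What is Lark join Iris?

Common upper bounds of {Lark, Iris}: Moss.
The least among these is Moss.

Moss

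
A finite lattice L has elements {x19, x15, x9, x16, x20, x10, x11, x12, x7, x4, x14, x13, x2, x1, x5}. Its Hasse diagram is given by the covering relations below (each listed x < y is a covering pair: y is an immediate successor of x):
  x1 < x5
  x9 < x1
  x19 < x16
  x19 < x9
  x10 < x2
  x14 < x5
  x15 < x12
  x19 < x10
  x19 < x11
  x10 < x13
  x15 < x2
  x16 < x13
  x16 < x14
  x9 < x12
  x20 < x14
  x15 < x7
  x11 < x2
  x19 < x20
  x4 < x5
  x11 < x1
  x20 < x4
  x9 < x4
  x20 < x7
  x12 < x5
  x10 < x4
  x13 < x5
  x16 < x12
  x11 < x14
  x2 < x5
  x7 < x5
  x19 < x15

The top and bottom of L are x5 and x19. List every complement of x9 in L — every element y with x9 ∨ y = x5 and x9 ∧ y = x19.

x13, x14, x2, x7

Need y with x9 ∨ y = x5 and x9 ∧ y = x19.
Checking each element gives: x13, x14, x2, x7.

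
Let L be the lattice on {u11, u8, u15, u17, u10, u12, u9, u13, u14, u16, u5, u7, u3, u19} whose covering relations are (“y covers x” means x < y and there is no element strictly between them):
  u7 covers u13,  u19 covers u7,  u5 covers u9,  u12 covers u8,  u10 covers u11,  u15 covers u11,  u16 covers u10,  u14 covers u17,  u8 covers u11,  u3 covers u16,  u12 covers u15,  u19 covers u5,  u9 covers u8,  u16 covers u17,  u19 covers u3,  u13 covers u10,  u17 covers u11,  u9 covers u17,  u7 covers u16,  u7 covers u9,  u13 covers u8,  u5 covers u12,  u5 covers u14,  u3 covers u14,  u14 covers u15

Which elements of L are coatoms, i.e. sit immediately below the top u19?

u3, u5, u7

The coatoms are exactly the elements covered by u19: u3, u5, u7.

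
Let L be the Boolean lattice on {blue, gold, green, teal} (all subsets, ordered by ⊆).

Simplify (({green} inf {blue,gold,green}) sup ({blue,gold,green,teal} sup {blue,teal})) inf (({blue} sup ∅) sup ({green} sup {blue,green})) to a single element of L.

{blue,green}

{green} ∧ {blue,gold,green} = {green}
{blue,gold,green,teal} ∨ {blue,teal} = {blue,gold,green,teal}
{green} ∨ {blue,gold,green,teal} = {blue,gold,green,teal}
{blue} ∨ ∅ = {blue}
{green} ∨ {blue,green} = {blue,green}
{blue} ∨ {blue,green} = {blue,green}
{blue,gold,green,teal} ∧ {blue,green} = {blue,green}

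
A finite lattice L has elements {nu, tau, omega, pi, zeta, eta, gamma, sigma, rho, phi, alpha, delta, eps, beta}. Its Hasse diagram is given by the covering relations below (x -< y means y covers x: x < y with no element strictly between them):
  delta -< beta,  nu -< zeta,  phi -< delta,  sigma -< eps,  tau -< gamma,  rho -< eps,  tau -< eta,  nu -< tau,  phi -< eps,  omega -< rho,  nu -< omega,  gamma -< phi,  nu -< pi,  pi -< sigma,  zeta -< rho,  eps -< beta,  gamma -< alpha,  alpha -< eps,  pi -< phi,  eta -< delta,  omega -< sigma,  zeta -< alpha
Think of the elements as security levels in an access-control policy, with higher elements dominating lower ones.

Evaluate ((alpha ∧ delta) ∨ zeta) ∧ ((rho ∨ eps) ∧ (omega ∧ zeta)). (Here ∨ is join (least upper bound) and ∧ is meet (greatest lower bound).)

nu

alpha ∧ delta = gamma
gamma ∨ zeta = alpha
rho ∨ eps = eps
omega ∧ zeta = nu
eps ∧ nu = nu
alpha ∧ nu = nu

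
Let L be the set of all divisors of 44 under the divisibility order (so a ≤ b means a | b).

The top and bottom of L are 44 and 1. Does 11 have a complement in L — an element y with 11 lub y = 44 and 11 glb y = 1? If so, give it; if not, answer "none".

4

Need y with 11 ∨ y = 44 and 11 ∧ y = 1.
Checking each element gives: 4.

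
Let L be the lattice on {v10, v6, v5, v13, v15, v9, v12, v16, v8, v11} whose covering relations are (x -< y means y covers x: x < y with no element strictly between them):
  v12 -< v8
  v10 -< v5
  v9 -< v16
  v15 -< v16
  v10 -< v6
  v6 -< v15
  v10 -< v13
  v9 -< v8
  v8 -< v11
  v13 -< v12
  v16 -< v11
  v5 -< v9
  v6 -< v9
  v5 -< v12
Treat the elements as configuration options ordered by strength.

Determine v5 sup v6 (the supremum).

v9

Common upper bounds of {v5, v6}: v11, v16, v8, v9.
The least among these is v9.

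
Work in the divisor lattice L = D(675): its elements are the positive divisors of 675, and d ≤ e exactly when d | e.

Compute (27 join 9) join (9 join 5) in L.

135

27 ∨ 9 = 27
9 ∨ 5 = 45
27 ∨ 45 = 135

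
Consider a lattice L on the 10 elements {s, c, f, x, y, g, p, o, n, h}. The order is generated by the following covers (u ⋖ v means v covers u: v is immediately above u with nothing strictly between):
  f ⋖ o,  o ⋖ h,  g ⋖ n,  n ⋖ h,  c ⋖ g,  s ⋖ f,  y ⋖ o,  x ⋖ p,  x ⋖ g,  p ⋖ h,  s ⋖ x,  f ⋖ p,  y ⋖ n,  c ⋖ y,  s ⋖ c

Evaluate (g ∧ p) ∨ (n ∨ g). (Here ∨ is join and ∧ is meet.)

n

g ∧ p = x
n ∨ g = n
x ∨ n = n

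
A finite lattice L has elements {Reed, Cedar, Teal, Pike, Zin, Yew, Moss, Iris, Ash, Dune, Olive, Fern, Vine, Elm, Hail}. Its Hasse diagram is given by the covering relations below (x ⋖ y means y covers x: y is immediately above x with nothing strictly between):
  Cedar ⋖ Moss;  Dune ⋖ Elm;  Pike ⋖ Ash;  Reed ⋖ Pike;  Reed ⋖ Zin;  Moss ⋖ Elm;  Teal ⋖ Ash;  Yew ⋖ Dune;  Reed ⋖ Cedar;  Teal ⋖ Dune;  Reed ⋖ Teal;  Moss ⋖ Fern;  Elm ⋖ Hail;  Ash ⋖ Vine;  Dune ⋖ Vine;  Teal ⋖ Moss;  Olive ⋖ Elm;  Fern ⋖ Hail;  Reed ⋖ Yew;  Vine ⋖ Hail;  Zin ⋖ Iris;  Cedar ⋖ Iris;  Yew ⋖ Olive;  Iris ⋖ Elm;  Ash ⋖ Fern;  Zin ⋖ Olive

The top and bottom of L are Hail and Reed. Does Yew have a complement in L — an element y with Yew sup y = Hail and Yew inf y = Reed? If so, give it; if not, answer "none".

Need y with Yew ∨ y = Hail and Yew ∧ y = Reed.
Checking each element gives: Fern.

Fern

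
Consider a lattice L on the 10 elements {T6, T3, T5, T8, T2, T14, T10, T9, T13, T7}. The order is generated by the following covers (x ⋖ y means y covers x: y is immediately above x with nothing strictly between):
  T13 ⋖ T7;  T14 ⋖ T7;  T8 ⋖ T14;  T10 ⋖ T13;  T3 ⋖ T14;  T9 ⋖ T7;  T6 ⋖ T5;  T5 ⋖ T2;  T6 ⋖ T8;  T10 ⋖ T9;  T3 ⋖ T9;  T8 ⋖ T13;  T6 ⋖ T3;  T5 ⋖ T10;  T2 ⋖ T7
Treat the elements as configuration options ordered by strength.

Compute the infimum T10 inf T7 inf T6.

T6

Common lower bounds of {T10, T7, T6}: T6.
The greatest among these is T6.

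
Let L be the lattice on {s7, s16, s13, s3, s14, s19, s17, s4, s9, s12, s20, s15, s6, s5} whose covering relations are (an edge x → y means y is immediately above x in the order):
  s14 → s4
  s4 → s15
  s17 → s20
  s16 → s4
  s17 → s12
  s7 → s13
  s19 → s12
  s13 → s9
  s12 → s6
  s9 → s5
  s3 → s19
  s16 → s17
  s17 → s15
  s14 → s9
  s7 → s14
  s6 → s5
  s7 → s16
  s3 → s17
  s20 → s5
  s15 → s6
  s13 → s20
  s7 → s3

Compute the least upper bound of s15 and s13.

Common upper bounds of {s15, s13}: s5.
The least among these is s5.

s5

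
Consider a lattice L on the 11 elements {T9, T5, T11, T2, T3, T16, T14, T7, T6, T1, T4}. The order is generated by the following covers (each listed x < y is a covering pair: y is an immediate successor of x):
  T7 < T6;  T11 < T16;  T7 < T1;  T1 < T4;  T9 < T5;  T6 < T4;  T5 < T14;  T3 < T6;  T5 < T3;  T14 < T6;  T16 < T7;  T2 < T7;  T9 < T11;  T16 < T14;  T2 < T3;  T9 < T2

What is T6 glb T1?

T7

Common lower bounds of {T6, T1}: T11, T16, T2, T7, T9.
The greatest among these is T7.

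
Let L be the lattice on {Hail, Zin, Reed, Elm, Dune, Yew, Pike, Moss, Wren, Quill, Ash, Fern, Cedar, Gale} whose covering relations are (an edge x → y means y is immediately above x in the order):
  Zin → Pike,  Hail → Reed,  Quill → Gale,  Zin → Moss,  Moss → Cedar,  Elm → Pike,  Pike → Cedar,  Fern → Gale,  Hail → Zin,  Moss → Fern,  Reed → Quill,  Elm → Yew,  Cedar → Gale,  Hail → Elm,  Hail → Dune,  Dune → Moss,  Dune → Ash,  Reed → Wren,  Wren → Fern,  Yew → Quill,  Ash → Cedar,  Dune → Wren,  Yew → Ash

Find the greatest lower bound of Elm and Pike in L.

Elm

Common lower bounds of {Elm, Pike}: Elm, Hail.
The greatest among these is Elm.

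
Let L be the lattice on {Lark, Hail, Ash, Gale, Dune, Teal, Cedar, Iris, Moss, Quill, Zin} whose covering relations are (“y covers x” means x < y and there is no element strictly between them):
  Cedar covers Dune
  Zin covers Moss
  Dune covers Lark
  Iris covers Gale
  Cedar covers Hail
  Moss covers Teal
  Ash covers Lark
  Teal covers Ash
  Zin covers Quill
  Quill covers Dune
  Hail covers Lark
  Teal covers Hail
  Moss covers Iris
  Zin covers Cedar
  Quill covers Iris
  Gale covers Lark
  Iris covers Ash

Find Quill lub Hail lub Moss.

Zin

Common upper bounds of {Quill, Hail, Moss}: Zin.
The least among these is Zin.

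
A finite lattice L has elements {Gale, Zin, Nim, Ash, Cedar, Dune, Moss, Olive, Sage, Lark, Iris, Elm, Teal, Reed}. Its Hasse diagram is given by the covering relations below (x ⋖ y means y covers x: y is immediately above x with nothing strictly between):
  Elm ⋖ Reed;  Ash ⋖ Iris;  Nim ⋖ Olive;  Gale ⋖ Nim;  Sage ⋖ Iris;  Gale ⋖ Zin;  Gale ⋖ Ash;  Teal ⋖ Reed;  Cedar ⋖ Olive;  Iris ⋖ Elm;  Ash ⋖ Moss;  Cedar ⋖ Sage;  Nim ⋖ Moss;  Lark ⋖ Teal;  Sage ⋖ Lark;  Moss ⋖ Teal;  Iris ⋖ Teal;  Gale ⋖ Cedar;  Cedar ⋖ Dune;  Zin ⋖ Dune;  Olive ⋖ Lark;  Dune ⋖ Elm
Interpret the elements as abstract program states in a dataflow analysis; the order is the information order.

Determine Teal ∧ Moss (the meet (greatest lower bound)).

Moss

Common lower bounds of {Teal, Moss}: Ash, Gale, Moss, Nim.
The greatest among these is Moss.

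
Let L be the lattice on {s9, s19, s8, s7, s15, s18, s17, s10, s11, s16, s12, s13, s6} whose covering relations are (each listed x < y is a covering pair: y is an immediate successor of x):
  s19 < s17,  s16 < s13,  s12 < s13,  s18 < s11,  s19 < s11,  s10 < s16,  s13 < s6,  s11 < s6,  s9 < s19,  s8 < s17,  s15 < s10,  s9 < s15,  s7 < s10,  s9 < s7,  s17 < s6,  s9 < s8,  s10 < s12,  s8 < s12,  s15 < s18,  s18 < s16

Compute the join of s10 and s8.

Common upper bounds of {s10, s8}: s12, s13, s6.
The least among these is s12.

s12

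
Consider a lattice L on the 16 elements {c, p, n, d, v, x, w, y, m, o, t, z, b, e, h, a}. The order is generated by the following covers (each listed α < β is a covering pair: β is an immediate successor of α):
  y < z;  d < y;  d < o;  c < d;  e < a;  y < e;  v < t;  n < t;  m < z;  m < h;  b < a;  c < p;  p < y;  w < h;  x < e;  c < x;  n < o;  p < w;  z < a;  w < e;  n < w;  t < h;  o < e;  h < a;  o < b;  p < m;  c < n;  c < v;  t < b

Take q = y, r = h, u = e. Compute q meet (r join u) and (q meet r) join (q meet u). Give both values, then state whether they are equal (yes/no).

r join u = a, so q meet (r join u) = y meet a = y.
q meet r = p and q meet u = y, so (q meet r) join (q meet u) = p join y = y.
Equal: yes.

y; y; yes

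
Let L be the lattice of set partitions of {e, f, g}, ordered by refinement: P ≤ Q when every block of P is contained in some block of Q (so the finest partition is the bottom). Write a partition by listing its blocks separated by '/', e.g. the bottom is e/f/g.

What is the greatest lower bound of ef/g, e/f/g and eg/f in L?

e/f/g

The meet (common refinement) of ef/g, e/f/g, eg/f intersects blocks pairwise, giving e/f/g.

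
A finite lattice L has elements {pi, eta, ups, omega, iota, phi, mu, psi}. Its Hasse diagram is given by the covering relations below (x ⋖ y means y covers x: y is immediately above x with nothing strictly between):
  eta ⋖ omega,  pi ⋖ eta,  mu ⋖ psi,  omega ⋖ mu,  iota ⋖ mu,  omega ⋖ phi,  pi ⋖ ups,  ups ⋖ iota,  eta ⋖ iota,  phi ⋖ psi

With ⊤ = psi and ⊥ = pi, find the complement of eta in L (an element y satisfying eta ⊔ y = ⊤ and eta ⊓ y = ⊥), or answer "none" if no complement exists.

none

For every candidate y, either eta ∨ y ≠ psi or eta ∧ y ≠ pi; no complement exists.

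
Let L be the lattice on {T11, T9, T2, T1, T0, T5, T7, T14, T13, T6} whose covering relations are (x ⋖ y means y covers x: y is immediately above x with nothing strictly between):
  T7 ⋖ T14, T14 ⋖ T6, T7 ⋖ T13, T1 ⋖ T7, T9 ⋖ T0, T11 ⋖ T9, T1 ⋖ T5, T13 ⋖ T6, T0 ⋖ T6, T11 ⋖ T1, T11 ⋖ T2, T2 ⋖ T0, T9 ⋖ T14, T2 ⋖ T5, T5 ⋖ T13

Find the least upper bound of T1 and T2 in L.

T5

Common upper bounds of {T1, T2}: T13, T5, T6.
The least among these is T5.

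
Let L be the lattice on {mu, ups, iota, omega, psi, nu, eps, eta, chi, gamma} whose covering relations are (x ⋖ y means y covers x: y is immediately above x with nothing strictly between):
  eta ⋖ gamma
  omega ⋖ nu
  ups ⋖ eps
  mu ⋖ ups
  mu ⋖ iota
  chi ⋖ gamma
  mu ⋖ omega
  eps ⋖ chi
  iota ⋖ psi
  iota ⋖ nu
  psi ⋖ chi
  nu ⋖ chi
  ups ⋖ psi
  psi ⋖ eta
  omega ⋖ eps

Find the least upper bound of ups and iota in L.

Common upper bounds of {ups, iota}: chi, eta, gamma, psi.
The least among these is psi.

psi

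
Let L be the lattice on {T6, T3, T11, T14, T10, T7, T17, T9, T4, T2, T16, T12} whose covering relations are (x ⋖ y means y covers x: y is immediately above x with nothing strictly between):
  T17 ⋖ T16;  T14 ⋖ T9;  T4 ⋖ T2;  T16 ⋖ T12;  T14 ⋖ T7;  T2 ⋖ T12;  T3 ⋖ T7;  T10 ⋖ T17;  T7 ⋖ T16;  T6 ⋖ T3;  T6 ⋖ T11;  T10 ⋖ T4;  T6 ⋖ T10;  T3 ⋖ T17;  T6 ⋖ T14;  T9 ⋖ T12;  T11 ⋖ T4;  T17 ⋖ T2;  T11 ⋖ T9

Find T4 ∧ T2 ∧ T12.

T4

Common lower bounds of {T4, T2, T12}: T10, T11, T4, T6.
The greatest among these is T4.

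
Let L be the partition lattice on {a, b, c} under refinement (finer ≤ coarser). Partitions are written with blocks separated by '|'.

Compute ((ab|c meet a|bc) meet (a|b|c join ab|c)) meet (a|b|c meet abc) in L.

ab|c ∧ a|bc = a|b|c
a|b|c ∨ ab|c = ab|c
a|b|c ∧ ab|c = a|b|c
a|b|c ∧ abc = a|b|c
a|b|c ∧ a|b|c = a|b|c

a|b|c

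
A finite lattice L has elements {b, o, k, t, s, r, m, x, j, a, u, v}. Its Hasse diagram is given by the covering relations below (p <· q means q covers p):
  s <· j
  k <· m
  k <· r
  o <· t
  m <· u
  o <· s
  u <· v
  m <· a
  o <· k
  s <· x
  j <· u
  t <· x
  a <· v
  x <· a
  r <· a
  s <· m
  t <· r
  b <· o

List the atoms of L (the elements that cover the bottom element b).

o

The atoms are exactly the elements that cover b: o.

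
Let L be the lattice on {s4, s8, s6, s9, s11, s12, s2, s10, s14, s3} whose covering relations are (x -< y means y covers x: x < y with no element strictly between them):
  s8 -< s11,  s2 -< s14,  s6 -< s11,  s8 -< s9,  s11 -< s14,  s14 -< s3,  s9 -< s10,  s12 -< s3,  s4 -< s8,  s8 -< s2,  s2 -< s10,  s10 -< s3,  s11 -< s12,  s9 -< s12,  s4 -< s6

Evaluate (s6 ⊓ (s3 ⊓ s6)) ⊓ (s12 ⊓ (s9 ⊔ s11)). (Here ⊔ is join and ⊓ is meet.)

s3 ∧ s6 = s6
s6 ∧ s6 = s6
s9 ∨ s11 = s12
s12 ∧ s12 = s12
s6 ∧ s12 = s6

s6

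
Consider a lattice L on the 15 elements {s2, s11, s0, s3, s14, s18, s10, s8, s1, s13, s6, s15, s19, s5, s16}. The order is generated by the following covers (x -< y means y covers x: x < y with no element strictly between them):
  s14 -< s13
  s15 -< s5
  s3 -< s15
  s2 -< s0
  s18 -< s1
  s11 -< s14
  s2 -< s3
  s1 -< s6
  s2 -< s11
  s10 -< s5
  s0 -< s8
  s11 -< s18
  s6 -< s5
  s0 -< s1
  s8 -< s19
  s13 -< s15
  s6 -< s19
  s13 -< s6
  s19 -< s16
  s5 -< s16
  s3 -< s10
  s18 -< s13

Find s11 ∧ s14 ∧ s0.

s2

Common lower bounds of {s11, s14, s0}: s2.
The greatest among these is s2.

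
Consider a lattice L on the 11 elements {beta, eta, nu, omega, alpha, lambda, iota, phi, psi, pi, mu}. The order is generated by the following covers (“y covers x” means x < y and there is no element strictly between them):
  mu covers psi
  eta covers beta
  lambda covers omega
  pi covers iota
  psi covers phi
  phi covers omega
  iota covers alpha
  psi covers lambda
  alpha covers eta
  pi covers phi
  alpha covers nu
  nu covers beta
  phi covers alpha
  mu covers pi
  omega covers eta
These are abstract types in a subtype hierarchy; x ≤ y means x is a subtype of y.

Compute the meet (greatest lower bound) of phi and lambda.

Common lower bounds of {phi, lambda}: beta, eta, omega.
The greatest among these is omega.

omega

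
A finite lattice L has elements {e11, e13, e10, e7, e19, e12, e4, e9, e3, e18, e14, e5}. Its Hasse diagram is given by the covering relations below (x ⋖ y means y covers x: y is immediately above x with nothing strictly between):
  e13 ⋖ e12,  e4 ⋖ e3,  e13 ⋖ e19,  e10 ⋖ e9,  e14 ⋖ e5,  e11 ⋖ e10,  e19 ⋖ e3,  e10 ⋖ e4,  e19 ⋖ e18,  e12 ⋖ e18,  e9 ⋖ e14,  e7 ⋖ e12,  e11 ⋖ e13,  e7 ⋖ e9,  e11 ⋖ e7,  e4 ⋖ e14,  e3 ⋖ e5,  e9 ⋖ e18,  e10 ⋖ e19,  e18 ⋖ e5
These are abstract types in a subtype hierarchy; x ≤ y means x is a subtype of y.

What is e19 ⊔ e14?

Common upper bounds of {e19, e14}: e5.
The least among these is e5.

e5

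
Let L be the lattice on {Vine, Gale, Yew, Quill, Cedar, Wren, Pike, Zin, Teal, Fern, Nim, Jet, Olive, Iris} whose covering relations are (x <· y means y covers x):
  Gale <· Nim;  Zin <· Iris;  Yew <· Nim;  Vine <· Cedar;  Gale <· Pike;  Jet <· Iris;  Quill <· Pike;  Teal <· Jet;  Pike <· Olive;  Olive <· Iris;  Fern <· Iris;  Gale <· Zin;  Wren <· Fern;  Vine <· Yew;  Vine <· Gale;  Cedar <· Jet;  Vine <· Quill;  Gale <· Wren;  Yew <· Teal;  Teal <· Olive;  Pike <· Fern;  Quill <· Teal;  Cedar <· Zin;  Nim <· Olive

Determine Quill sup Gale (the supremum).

Common upper bounds of {Quill, Gale}: Fern, Iris, Olive, Pike.
The least among these is Pike.

Pike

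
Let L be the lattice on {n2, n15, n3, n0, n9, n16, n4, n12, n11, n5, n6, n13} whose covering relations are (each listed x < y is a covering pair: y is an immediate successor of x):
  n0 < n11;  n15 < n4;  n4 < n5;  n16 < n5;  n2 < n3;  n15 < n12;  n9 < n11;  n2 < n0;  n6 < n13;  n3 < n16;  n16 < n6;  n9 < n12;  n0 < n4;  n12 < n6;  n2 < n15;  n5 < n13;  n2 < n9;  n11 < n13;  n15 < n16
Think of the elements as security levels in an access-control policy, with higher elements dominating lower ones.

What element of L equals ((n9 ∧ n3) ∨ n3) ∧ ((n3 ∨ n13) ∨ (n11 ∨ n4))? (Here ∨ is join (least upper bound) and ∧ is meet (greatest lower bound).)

n9 ∧ n3 = n2
n2 ∨ n3 = n3
n3 ∨ n13 = n13
n11 ∨ n4 = n13
n13 ∨ n13 = n13
n3 ∧ n13 = n3

n3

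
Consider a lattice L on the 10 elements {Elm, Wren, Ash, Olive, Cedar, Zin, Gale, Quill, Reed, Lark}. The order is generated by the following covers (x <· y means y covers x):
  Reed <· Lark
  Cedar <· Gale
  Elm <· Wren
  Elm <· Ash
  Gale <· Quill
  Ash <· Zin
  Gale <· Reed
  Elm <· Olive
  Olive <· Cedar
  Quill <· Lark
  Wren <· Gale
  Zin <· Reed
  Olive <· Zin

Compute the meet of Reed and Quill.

Gale

Common lower bounds of {Reed, Quill}: Cedar, Elm, Gale, Olive, Wren.
The greatest among these is Gale.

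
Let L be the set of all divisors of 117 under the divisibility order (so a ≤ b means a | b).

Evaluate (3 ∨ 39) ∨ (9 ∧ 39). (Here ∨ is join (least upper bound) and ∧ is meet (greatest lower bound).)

3 ∨ 39 = 39
9 ∧ 39 = 3
39 ∨ 3 = 39

39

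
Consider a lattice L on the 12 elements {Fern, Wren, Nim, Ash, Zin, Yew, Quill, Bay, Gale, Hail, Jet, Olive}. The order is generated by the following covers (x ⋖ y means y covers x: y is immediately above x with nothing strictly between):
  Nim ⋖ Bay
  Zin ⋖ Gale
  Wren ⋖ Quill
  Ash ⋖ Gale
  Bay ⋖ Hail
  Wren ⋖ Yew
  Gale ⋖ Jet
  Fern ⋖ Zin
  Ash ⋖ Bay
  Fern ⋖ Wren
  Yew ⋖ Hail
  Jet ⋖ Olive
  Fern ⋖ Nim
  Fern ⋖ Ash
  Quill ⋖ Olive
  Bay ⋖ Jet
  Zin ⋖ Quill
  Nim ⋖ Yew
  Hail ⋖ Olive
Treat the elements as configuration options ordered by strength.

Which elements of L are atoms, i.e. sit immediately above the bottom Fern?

Ash, Nim, Wren, Zin

The atoms are exactly the elements that cover Fern: Ash, Nim, Wren, Zin.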